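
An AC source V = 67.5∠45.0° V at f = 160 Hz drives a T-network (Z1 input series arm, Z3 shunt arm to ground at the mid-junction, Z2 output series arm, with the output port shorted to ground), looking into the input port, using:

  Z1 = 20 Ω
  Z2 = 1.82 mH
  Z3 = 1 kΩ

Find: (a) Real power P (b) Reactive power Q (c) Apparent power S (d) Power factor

Step 1 — Angular frequency: ω = 2π·f = 2π·160 = 1005 rad/s.
Step 2 — Component impedances:
  Z1: Z = R = 20 Ω
  Z2: Z = jωL = j·1005·0.00182 = 0 + j1.83 Ω
  Z3: Z = R = 1000 Ω
Step 3 — With the output port shorted to ground, the output series arm Z2 runs from the junction to ground; the shunt arm Z3 also runs from the junction to ground. They appear in parallel: Z3 || Z2 = 0.003348 + j1.83 Ω.
Step 4 — Series with input arm Z1: Z_in = Z1 + (Z3 || Z2) = 20 + j1.83 Ω = 20.09∠5.2° Ω.
Step 5 — Source phasor: V = 67.5∠45.0° V = 47.73 + j47.73 V.
Step 6 — Current: I = V / Z = 2.583 + j2.15 A = 3.36∠39.8° A.
Step 7 — Complex power: S = V·I* = 225.9 + j20.66 VA.
Step 8 — Real power: P = Re(S) = 225.9 W.
Step 9 — Reactive power: Q = Im(S) = 20.66 VAR.
Step 10 — Apparent power: |S| = 226.8 VA.
Step 11 — Power factor: PF = P/|S| = 0.9958 (lagging).

(a) P = 225.9 W  (b) Q = 20.66 VAR  (c) S = 226.8 VA  (d) PF = 0.9958 (lagging)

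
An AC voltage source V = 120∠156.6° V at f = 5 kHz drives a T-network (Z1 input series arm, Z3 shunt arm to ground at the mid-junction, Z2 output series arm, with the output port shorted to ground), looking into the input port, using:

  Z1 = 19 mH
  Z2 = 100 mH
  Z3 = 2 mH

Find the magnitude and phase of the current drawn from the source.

Step 1 — Angular frequency: ω = 2π·f = 2π·5000 = 3.142e+04 rad/s.
Step 2 — Component impedances:
  Z1: Z = jωL = j·3.142e+04·0.019 = 0 + j596.9 Ω
  Z2: Z = jωL = j·3.142e+04·0.1 = 0 + j3142 Ω
  Z3: Z = jωL = j·3.142e+04·0.002 = 0 + j62.83 Ω
Step 3 — With the output port shorted to ground, the output series arm Z2 runs from the junction to ground; the shunt arm Z3 also runs from the junction to ground. They appear in parallel: Z3 || Z2 = 0 + j61.6 Ω.
Step 4 — Series with input arm Z1: Z_in = Z1 + (Z3 || Z2) = 0 + j658.5 Ω = 658.5∠90.0° Ω.
Step 5 — Source phasor: V = 120∠156.6° V = -110.1 + j47.66 V.
Step 6 — Ohm's law: I = V / Z_total = (-110.1 + j47.66) / (0 + j658.5) = 0.07237 + j0.1672 A.
Step 7 — Convert to polar: |I| = 0.1822 A, ∠I = 66.6°.

I = 0.1822∠66.6° A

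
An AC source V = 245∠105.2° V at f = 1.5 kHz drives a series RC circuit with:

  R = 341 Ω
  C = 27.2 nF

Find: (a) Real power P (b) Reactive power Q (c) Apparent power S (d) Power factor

Step 1 — Angular frequency: ω = 2π·f = 2π·1500 = 9425 rad/s.
Step 2 — Component impedances:
  R: Z = R = 341 Ω
  C: Z = 1/(jωC) = -j/(ω·C) = 0 - j3901 Ω
Step 3 — Series combination: Z_total = R + C = 341 - j3901 Ω = 3916∠-85.0° Ω.
Step 4 — Source phasor: V = 245∠105.2° V = -64.24 + j236.4 V.
Step 5 — Current: I = V / Z = -0.06158 - j0.01108 A = 0.06257∠-169.8° A.
Step 6 — Complex power: S = V·I* = 1.335 - j15.27 VA.
Step 7 — Real power: P = Re(S) = 1.335 W.
Step 8 — Reactive power: Q = Im(S) = -15.27 VAR.
Step 9 — Apparent power: |S| = 15.33 VA.
Step 10 — Power factor: PF = P/|S| = 0.08708 (leading).

(a) P = 1.335 W  (b) Q = -15.27 VAR  (c) S = 15.33 VA  (d) PF = 0.08708 (leading)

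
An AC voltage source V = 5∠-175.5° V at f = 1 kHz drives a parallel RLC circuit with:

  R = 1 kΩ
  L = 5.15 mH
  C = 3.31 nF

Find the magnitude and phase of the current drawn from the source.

Step 1 — Angular frequency: ω = 2π·f = 2π·1000 = 6283 rad/s.
Step 2 — Component impedances:
  R: Z = R = 1000 Ω
  L: Z = jωL = j·6283·0.00515 = 0 + j32.36 Ω
  C: Z = 1/(jωC) = -j/(ω·C) = 0 - j4.808e+04 Ω
Step 3 — Parallel combination: 1/Z_total = 1/R + 1/L + 1/C; Z_total = 1.047 + j32.35 Ω = 32.36∠88.1° Ω.
Step 4 — Source phasor: V = 5∠-175.5° V = -4.985 - j0.3923 V.
Step 5 — Ohm's law: I = V / Z_total = (-4.985 - j0.3923) / (1.047 + j32.35) = -0.0171 + j0.1535 A.
Step 6 — Convert to polar: |I| = 0.1545 A, ∠I = 96.4°.

I = 0.1545∠96.4° A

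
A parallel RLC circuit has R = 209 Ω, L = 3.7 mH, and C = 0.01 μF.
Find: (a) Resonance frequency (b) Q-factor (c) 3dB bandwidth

Step 1 — Resonance: ω₀ = 1/√(LC) = 1/√(0.0037·1e-08) = 1.644e+05 rad/s.
Step 2 — f₀ = ω₀/(2π) = 2.616e+04 Hz.
Step 3 — Parallel Q: Q = R/(ω₀L) = 209/(1.644e+05·0.0037) = 0.3436.
Step 4 — Bandwidth: Δω = ω₀/Q = 4.785e+05 rad/s; BW = Δω/(2π) = 7.615e+04 Hz.

(a) f₀ = 2.616e+04 Hz  (b) Q = 0.3436  (c) BW = 7.615e+04 Hz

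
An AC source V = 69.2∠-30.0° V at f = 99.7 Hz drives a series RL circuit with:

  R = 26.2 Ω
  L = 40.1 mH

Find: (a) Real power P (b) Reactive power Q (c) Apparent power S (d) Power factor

Step 1 — Angular frequency: ω = 2π·f = 2π·99.7 = 626.4 rad/s.
Step 2 — Component impedances:
  R: Z = R = 26.2 Ω
  L: Z = jωL = j·626.4·0.0401 = 0 + j25.12 Ω
Step 3 — Series combination: Z_total = R + L = 26.2 + j25.12 Ω = 36.3∠43.8° Ω.
Step 4 — Source phasor: V = 69.2∠-30.0° V = 59.93 - j34.6 V.
Step 5 — Current: I = V / Z = 0.5321 - j1.831 A = 1.907∠-73.8° A.
Step 6 — Complex power: S = V·I* = 95.23 + j91.31 VA.
Step 7 — Real power: P = Re(S) = 95.23 W.
Step 8 — Reactive power: Q = Im(S) = 91.31 VAR.
Step 9 — Apparent power: |S| = 131.9 VA.
Step 10 — Power factor: PF = P/|S| = 0.7218 (lagging).

(a) P = 95.23 W  (b) Q = 91.31 VAR  (c) S = 131.9 VA  (d) PF = 0.7218 (lagging)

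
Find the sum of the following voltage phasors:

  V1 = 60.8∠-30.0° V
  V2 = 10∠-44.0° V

Step 1 — Convert each phasor to rectangular form:
  V1 = 60.8·(cos(-30.0°) + j·sin(-30.0°)) = 52.65 - j30.4 V
  V2 = 10·(cos(-44.0°) + j·sin(-44.0°)) = 7.193 - j6.947 V
Step 2 — Sum components: V_total = 59.85 - j37.35 V.
Step 3 — Convert to polar: |V_total| = 70.54 V, ∠V_total = -32.0°.

V_total = 70.54∠-32.0° V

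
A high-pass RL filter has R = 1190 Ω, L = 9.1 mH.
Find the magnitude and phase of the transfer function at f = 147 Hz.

Step 1 — Angular frequency: ω = 2π·147 = 923.6 rad/s.
Step 2 — Transfer function: H(jω) = jωL/(R + jωL).
Step 3 — Numerator jωL = j·8.405; denominator R + jωL = 1190 + j8.405.
Step 4 — H = 4.988e-05 + j0.007063.
Step 5 — Magnitude: |H| = 0.007063 (-43.0 dB); phase: φ = 89.6°.

|H| = 0.007063 (-43.0 dB), φ = 89.6°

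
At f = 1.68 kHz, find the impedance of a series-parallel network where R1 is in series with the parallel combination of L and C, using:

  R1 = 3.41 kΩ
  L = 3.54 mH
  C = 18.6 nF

Step 1 — Angular frequency: ω = 2π·f = 2π·1680 = 1.056e+04 rad/s.
Step 2 — Component impedances:
  R1: Z = R = 3410 Ω
  L: Z = jωL = j·1.056e+04·0.00354 = 0 + j37.37 Ω
  C: Z = 1/(jωC) = -j/(ω·C) = 0 - j5093 Ω
Step 3 — Parallel branch: L || C = 1/(1/L + 1/C) = 0 + j37.64 Ω.
Step 4 — Series with R1: Z_total = R1 + (L || C) = 3410 + j37.64 Ω = 3410∠0.6° Ω.

Z = 3410 + j37.64 Ω = 3410∠0.6° Ω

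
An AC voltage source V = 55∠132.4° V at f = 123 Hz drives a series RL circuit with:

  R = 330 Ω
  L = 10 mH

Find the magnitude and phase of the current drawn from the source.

Step 1 — Angular frequency: ω = 2π·f = 2π·123 = 772.8 rad/s.
Step 2 — Component impedances:
  R: Z = R = 330 Ω
  L: Z = jωL = j·772.8·0.01 = 0 + j7.728 Ω
Step 3 — Series combination: Z_total = R + L = 330 + j7.728 Ω = 330.1∠1.3° Ω.
Step 4 — Source phasor: V = 55∠132.4° V = -37.09 + j40.62 V.
Step 5 — Ohm's law: I = V / Z_total = (-37.09 + j40.62) / (330 + j7.728) = -0.1094 + j0.1256 A.
Step 6 — Convert to polar: |I| = 0.1666 A, ∠I = 131.1°.

I = 0.1666∠131.1° A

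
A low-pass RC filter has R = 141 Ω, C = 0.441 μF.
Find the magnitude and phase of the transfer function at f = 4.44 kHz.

Step 1 — Angular frequency: ω = 2π·4440 = 2.79e+04 rad/s.
Step 2 — Transfer function: H(jω) = 1/(1 + jωRC).
Step 3 — Denominator: 1 + jωRC = 1 + j·2.79e+04·141·4.41e-07 = 1 + j1.735.
Step 4 — H = 0.2494 - j0.4327.
Step 5 — Magnitude: |H| = 0.4994 (-6.0 dB); phase: φ = -60.0°.

|H| = 0.4994 (-6.0 dB), φ = -60.0°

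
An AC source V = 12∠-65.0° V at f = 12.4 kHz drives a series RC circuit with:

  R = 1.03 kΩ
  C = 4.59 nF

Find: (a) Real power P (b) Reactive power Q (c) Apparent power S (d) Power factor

Step 1 — Angular frequency: ω = 2π·f = 2π·1.24e+04 = 7.791e+04 rad/s.
Step 2 — Component impedances:
  R: Z = R = 1030 Ω
  C: Z = 1/(jωC) = -j/(ω·C) = 0 - j2796 Ω
Step 3 — Series combination: Z_total = R + C = 1030 - j2796 Ω = 2980∠-69.8° Ω.
Step 4 — Source phasor: V = 12∠-65.0° V = 5.071 - j10.88 V.
Step 5 — Current: I = V / Z = 0.004013 + j0.0003355 A = 0.004027∠4.8° A.
Step 6 — Complex power: S = V·I* = 0.0167 - j0.04534 VA.
Step 7 — Real power: P = Re(S) = 0.0167 W.
Step 8 — Reactive power: Q = Im(S) = -0.04534 VAR.
Step 9 — Apparent power: |S| = 0.04832 VA.
Step 10 — Power factor: PF = P/|S| = 0.3456 (leading).

(a) P = 0.0167 W  (b) Q = -0.04534 VAR  (c) S = 0.04832 VA  (d) PF = 0.3456 (leading)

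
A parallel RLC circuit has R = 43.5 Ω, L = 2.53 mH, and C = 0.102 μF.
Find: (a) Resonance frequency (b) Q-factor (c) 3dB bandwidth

Step 1 — Resonance: ω₀ = 1/√(LC) = 1/√(0.00253·1.02e-07) = 6.225e+04 rad/s.
Step 2 — f₀ = ω₀/(2π) = 9907 Hz.
Step 3 — Parallel Q: Q = R/(ω₀L) = 43.5/(6.225e+04·0.00253) = 0.2762.
Step 4 — Bandwidth: Δω = ω₀/Q = 2.254e+05 rad/s; BW = Δω/(2π) = 3.587e+04 Hz.

(a) f₀ = 9907 Hz  (b) Q = 0.2762  (c) BW = 3.587e+04 Hz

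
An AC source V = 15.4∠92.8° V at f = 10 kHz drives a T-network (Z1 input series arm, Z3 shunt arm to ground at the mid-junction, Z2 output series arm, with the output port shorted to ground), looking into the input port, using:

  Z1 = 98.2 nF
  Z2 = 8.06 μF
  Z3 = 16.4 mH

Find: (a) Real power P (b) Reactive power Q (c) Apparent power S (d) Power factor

Step 1 — Angular frequency: ω = 2π·f = 2π·1e+04 = 6.283e+04 rad/s.
Step 2 — Component impedances:
  Z1: Z = 1/(jωC) = -j/(ω·C) = 0 - j162.1 Ω
  Z2: Z = 1/(jωC) = -j/(ω·C) = 0 - j1.975 Ω
  Z3: Z = jωL = j·6.283e+04·0.0164 = 0 + j1030 Ω
Step 3 — With the output port shorted to ground, the output series arm Z2 runs from the junction to ground; the shunt arm Z3 also runs from the junction to ground. They appear in parallel: Z3 || Z2 = 0 - j1.978 Ω.
Step 4 — Series with input arm Z1: Z_in = Z1 + (Z3 || Z2) = 0 - j164.1 Ω = 164.1∠-90.0° Ω.
Step 5 — Source phasor: V = 15.4∠92.8° V = -0.7523 + j15.38 V.
Step 6 — Current: I = V / Z = -0.09376 - j0.004586 A = 0.09387∠-177.2° A.
Step 7 — Complex power: S = V·I* = 0 - j1.446 VA.
Step 8 — Real power: P = Re(S) = 0 W.
Step 9 — Reactive power: Q = Im(S) = -1.446 VAR.
Step 10 — Apparent power: |S| = 1.446 VA.
Step 11 — Power factor: PF = P/|S| = 0 (leading).

(a) P = 0 W  (b) Q = -1.446 VAR  (c) S = 1.446 VA  (d) PF = 0 (leading)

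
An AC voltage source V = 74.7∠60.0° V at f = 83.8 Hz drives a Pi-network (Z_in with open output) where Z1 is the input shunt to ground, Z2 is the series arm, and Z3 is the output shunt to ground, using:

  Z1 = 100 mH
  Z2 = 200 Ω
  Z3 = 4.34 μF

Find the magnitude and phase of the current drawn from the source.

Step 1 — Angular frequency: ω = 2π·f = 2π·83.8 = 526.5 rad/s.
Step 2 — Component impedances:
  Z1: Z = jωL = j·526.5·0.1 = 0 + j52.65 Ω
  Z2: Z = R = 200 Ω
  Z3: Z = 1/(jωC) = -j/(ω·C) = 0 - j437.6 Ω
Step 3 — With open output, the series arm Z2 and the output shunt Z3 appear in series to ground: Z2 + Z3 = 200 - j437.6 Ω.
Step 4 — Parallel with input shunt Z1: Z_in = Z1 || (Z2 + Z3) = 2.946 + j58.32 Ω = 58.4∠87.1° Ω.
Step 5 — Source phasor: V = 74.7∠60.0° V = 37.35 + j64.69 V.
Step 6 — Ohm's law: I = V / Z_total = (37.35 + j64.69) / (2.946 + j58.32) = 1.139 - j0.5829 A.
Step 7 — Convert to polar: |I| = 1.279 A, ∠I = -27.1°.

I = 1.279∠-27.1° A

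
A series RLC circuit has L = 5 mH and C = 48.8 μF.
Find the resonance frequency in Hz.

Step 1 — Resonance condition Im(Z)=0 gives ω₀ = 1/√(LC).
Step 2 — ω₀ = 1/√(0.005·4.88e-05) = 2024 rad/s.
Step 3 — f₀ = ω₀/(2π) = 322.2 Hz.

f₀ = 322.2 Hz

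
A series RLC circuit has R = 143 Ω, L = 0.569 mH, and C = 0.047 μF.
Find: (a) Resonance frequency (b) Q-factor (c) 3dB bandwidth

Step 1 — Resonance: ω₀ = 1/√(LC) = 1/√(0.000569·4.7e-08) = 1.934e+05 rad/s.
Step 2 — f₀ = ω₀/(2π) = 3.078e+04 Hz.
Step 3 — Series Q: Q = ω₀L/R = 1.934e+05·0.000569/143 = 0.7694.
Step 4 — Bandwidth: Δω = ω₀/Q = 2.513e+05 rad/s; BW = Δω/(2π) = 4e+04 Hz.

(a) f₀ = 3.078e+04 Hz  (b) Q = 0.7694  (c) BW = 4e+04 Hz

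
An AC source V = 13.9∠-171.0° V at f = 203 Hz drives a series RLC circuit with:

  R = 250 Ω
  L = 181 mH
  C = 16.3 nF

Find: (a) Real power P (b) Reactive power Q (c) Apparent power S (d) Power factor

Step 1 — Angular frequency: ω = 2π·f = 2π·203 = 1275 rad/s.
Step 2 — Component impedances:
  R: Z = R = 250 Ω
  L: Z = jωL = j·1275·0.181 = 0 + j230.9 Ω
  C: Z = 1/(jωC) = -j/(ω·C) = 0 - j4.81e+04 Ω
Step 3 — Series combination: Z_total = R + L + C = 250 - j4.787e+04 Ω = 4.787e+04∠-89.7° Ω.
Step 4 — Source phasor: V = 13.9∠-171.0° V = -13.73 - j2.174 V.
Step 5 — Current: I = V / Z = 4.393e-05 - j0.000287 A = 0.0002904∠-81.3° A.
Step 6 — Complex power: S = V·I* = 2.108e-05 - j0.004036 VA.
Step 7 — Real power: P = Re(S) = 2.108e-05 W.
Step 8 — Reactive power: Q = Im(S) = -0.004036 VAR.
Step 9 — Apparent power: |S| = 0.004036 VA.
Step 10 — Power factor: PF = P/|S| = 0.005223 (leading).

(a) P = 2.108e-05 W  (b) Q = -0.004036 VAR  (c) S = 0.004036 VA  (d) PF = 0.005223 (leading)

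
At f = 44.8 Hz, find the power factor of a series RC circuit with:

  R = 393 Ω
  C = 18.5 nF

Step 1 — Angular frequency: ω = 2π·f = 2π·44.8 = 281.5 rad/s.
Step 2 — Component impedances:
  R: Z = R = 393 Ω
  C: Z = 1/(jωC) = -j/(ω·C) = 0 - j1.92e+05 Ω
Step 3 — Series combination: Z_total = R + C = 393 - j1.92e+05 Ω = 1.92e+05∠-89.9° Ω.
Step 4 — Power factor: PF = cos(φ) = Re(Z)/|Z| = 393/1.92e+05 = 0.002047.
Step 5 — Type: Im(Z) = -1.92e+05 ⇒ leading (phase φ = -89.9°).

PF = 0.002047 (leading, φ = -89.9°)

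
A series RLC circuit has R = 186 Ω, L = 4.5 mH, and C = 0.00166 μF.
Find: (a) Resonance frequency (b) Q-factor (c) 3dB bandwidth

Step 1 — Resonance condition Im(Z)=0 gives ω₀ = 1/√(LC).
Step 2 — ω₀ = 1/√(0.0045·1.66e-09) = 3.659e+05 rad/s.
Step 3 — f₀ = ω₀/(2π) = 5.823e+04 Hz.
Step 4 — Series Q: Q = ω₀L/R = 3.659e+05·0.0045/186 = 8.852.
Step 5 — 3dB bandwidth: Δω = ω₀/Q = 4.133e+04 rad/s; BW = Δω/(2π) = 6578 Hz.

(a) f₀ = 5.823e+04 Hz  (b) Q = 8.852  (c) BW = 6578 Hz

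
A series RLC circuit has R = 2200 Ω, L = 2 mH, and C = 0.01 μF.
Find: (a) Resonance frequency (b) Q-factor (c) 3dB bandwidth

Step 1 — Resonance: ω₀ = 1/√(LC) = 1/√(0.002·1e-08) = 2.236e+05 rad/s.
Step 2 — f₀ = ω₀/(2π) = 3.559e+04 Hz.
Step 3 — Series Q: Q = ω₀L/R = 2.236e+05·0.002/2200 = 0.2033.
Step 4 — Bandwidth: Δω = ω₀/Q = 1.1e+06 rad/s; BW = Δω/(2π) = 1.751e+05 Hz.

(a) f₀ = 3.559e+04 Hz  (b) Q = 0.2033  (c) BW = 1.751e+05 Hz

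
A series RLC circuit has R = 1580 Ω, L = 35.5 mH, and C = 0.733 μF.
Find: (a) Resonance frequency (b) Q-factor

Step 1 — Resonance condition Im(Z)=0 gives ω₀ = 1/√(LC).
Step 2 — ω₀ = 1/√(0.0355·7.33e-07) = 6199 rad/s.
Step 3 — f₀ = ω₀/(2π) = 986.6 Hz.
Step 4 — Series Q: Q = ω₀L/R = 6199·0.0355/1580 = 0.1393.

(a) f₀ = 986.6 Hz  (b) Q = 0.1393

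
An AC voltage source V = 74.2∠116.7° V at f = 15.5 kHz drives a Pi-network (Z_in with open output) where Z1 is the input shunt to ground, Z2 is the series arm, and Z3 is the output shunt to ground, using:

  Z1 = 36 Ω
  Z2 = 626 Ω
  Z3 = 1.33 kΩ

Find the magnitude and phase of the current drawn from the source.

Step 1 — Angular frequency: ω = 2π·f = 2π·1.55e+04 = 9.739e+04 rad/s.
Step 2 — Component impedances:
  Z1: Z = R = 36 Ω
  Z2: Z = R = 626 Ω
  Z3: Z = R = 1330 Ω
Step 3 — With open output, the series arm Z2 and the output shunt Z3 appear in series to ground: Z2 + Z3 = 1956 Ω.
Step 4 — Parallel with input shunt Z1: Z_in = Z1 || (Z2 + Z3) = 35.35 Ω = 35.35∠0.0° Ω.
Step 5 — Source phasor: V = 74.2∠116.7° V = -33.34 + j66.29 V.
Step 6 — Ohm's law: I = V / Z_total = (-33.34 + j66.29) / (35.35) = -0.9431 + j1.875 A.
Step 7 — Convert to polar: |I| = 2.099 A, ∠I = 116.7°.

I = 2.099∠116.7° A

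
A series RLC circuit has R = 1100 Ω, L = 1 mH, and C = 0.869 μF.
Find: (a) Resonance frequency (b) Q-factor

Step 1 — Resonance condition Im(Z)=0 gives ω₀ = 1/√(LC).
Step 2 — ω₀ = 1/√(0.001·8.69e-07) = 3.392e+04 rad/s.
Step 3 — f₀ = ω₀/(2π) = 5399 Hz.
Step 4 — Series Q: Q = ω₀L/R = 3.392e+04·0.001/1100 = 0.03084.

(a) f₀ = 5399 Hz  (b) Q = 0.03084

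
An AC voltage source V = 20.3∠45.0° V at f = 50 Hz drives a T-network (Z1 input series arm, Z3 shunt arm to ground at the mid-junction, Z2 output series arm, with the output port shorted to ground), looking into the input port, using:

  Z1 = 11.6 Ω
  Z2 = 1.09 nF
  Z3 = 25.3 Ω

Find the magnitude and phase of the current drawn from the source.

Step 1 — Angular frequency: ω = 2π·f = 2π·50 = 314.2 rad/s.
Step 2 — Component impedances:
  Z1: Z = R = 11.6 Ω
  Z2: Z = 1/(jωC) = -j/(ω·C) = 0 - j2.92e+06 Ω
  Z3: Z = R = 25.3 Ω
Step 3 — With the output port shorted to ground, the output series arm Z2 runs from the junction to ground; the shunt arm Z3 also runs from the junction to ground. They appear in parallel: Z3 || Z2 = 25.3 - j0.0002192 Ω.
Step 4 — Series with input arm Z1: Z_in = Z1 + (Z3 || Z2) = 36.9 - j0.0002192 Ω = 36.9∠-0.0° Ω.
Step 5 — Source phasor: V = 20.3∠45.0° V = 14.35 + j14.35 V.
Step 6 — Ohm's law: I = V / Z_total = (14.35 + j14.35) / (36.9 - j0.0002192) = 0.389 + j0.389 A.
Step 7 — Convert to polar: |I| = 0.5501 A, ∠I = 45.0°.

I = 0.5501∠45.0° A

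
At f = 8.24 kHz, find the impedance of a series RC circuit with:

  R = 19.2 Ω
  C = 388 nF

Step 1 — Angular frequency: ω = 2π·f = 2π·8240 = 5.177e+04 rad/s.
Step 2 — Component impedances:
  R: Z = R = 19.2 Ω
  C: Z = 1/(jωC) = -j/(ω·C) = 0 - j49.78 Ω
Step 3 — Series combination: Z_total = R + C = 19.2 - j49.78 Ω = 53.36∠-68.9° Ω.

Z = 19.2 - j49.78 Ω = 53.36∠-68.9° Ω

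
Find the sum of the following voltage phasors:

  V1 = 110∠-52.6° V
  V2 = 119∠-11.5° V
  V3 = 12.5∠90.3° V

Step 1 — Convert each phasor to rectangular form:
  V1 = 110·(cos(-52.6°) + j·sin(-52.6°)) = 66.81 - j87.39 V
  V2 = 119·(cos(-11.5°) + j·sin(-11.5°)) = 116.6 - j23.72 V
  V3 = 12.5·(cos(90.3°) + j·sin(90.3°)) = -0.06545 + j12.5 V
Step 2 — Sum components: V_total = 183.4 - j98.61 V.
Step 3 — Convert to polar: |V_total| = 208.2 V, ∠V_total = -28.3°.

V_total = 208.2∠-28.3° V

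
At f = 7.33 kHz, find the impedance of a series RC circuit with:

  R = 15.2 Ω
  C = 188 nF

Step 1 — Angular frequency: ω = 2π·f = 2π·7330 = 4.606e+04 rad/s.
Step 2 — Component impedances:
  R: Z = R = 15.2 Ω
  C: Z = 1/(jωC) = -j/(ω·C) = 0 - j115.5 Ω
Step 3 — Series combination: Z_total = R + C = 15.2 - j115.5 Ω = 116.5∠-82.5° Ω.

Z = 15.2 - j115.5 Ω = 116.5∠-82.5° Ω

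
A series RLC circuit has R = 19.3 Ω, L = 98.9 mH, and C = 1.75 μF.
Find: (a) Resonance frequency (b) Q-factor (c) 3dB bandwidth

Step 1 — Resonance condition Im(Z)=0 gives ω₀ = 1/√(LC).
Step 2 — ω₀ = 1/√(0.0989·1.75e-06) = 2404 rad/s.
Step 3 — f₀ = ω₀/(2π) = 382.6 Hz.
Step 4 — Series Q: Q = ω₀L/R = 2404·0.0989/19.3 = 12.32.
Step 5 — 3dB bandwidth: Δω = ω₀/Q = 195.1 rad/s; BW = Δω/(2π) = 31.06 Hz.

(a) f₀ = 382.6 Hz  (b) Q = 12.32  (c) BW = 31.06 Hz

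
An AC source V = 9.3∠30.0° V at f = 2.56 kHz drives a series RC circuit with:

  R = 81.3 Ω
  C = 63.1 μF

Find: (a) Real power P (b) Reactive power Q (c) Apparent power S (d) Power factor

Step 1 — Angular frequency: ω = 2π·f = 2π·2560 = 1.608e+04 rad/s.
Step 2 — Component impedances:
  R: Z = R = 81.3 Ω
  C: Z = 1/(jωC) = -j/(ω·C) = 0 - j0.9853 Ω
Step 3 — Series combination: Z_total = R + C = 81.3 - j0.9853 Ω = 81.31∠-0.7° Ω.
Step 4 — Source phasor: V = 9.3∠30.0° V = 8.054 + j4.65 V.
Step 5 — Current: I = V / Z = 0.09836 + j0.05839 A = 0.1144∠30.7° A.
Step 6 — Complex power: S = V·I* = 1.064 - j0.01289 VA.
Step 7 — Real power: P = Re(S) = 1.064 W.
Step 8 — Reactive power: Q = Im(S) = -0.01289 VAR.
Step 9 — Apparent power: |S| = 1.064 VA.
Step 10 — Power factor: PF = P/|S| = 0.9999 (leading).

(a) P = 1.064 W  (b) Q = -0.01289 VAR  (c) S = 1.064 VA  (d) PF = 0.9999 (leading)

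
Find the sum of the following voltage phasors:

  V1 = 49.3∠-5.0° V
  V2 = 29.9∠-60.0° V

Step 1 — Convert each phasor to rectangular form:
  V1 = 49.3·(cos(-5.0°) + j·sin(-5.0°)) = 49.11 - j4.297 V
  V2 = 29.9·(cos(-60.0°) + j·sin(-60.0°)) = 14.95 - j25.89 V
Step 2 — Sum components: V_total = 64.06 - j30.19 V.
Step 3 — Convert to polar: |V_total| = 70.82 V, ∠V_total = -25.2°.

V_total = 70.82∠-25.2° V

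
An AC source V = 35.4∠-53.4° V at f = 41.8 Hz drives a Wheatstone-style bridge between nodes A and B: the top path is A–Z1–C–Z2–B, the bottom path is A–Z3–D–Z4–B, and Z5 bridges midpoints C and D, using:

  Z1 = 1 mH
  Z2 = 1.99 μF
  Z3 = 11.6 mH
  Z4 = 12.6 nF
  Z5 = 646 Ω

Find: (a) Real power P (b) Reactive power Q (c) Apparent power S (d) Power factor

Step 1 — Angular frequency: ω = 2π·f = 2π·41.8 = 262.6 rad/s.
Step 2 — Component impedances:
  Z1: Z = jωL = j·262.6·0.001 = 0 + j0.2626 Ω
  Z2: Z = 1/(jωC) = -j/(ω·C) = 0 - j1913 Ω
  Z3: Z = jωL = j·262.6·0.0116 = 0 + j3.047 Ω
  Z4: Z = 1/(jωC) = -j/(ω·C) = 0 - j3.022e+05 Ω
  Z5: Z = R = 646 Ω
Step 3 — Bridge requires nodal analysis (the Z5 bridge couples midpoints C and D, so the two paths cannot be reduced to a simple series/parallel combination). Setting node B to ground and injecting 1 A at node A, the 3-node admittance system at A, C, D solves to V_A = Z_AB = 9.052e-05 - j1901 Ω = 1901∠-90.0° Ω.
Step 4 — Source phasor: V = 35.4∠-53.4° V = 21.11 - j28.42 V.
Step 5 — Current: I = V / Z = 0.01495 + j0.0111 A = 0.01862∠36.6° A.
Step 6 — Complex power: S = V·I* = 3.139e-08 - j0.6592 VA.
Step 7 — Real power: P = Re(S) = 3.139e-08 W.
Step 8 — Reactive power: Q = Im(S) = -0.6592 VAR.
Step 9 — Apparent power: |S| = 0.6592 VA.
Step 10 — Power factor: PF = P/|S| = 4.762e-08 (leading).

(a) P = 3.139e-08 W  (b) Q = -0.6592 VAR  (c) S = 0.6592 VA  (d) PF = 4.762e-08 (leading)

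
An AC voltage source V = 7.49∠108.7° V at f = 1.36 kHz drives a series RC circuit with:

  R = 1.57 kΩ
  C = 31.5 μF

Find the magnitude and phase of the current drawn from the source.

Step 1 — Angular frequency: ω = 2π·f = 2π·1360 = 8545 rad/s.
Step 2 — Component impedances:
  R: Z = R = 1570 Ω
  C: Z = 1/(jωC) = -j/(ω·C) = 0 - j3.715 Ω
Step 3 — Series combination: Z_total = R + C = 1570 - j3.715 Ω = 1570∠-0.1° Ω.
Step 4 — Source phasor: V = 7.49∠108.7° V = -2.401 + j7.095 V.
Step 5 — Ohm's law: I = V / Z_total = (-2.401 + j7.095) / (1570 - j3.715) = -0.00154 + j0.004515 A.
Step 6 — Convert to polar: |I| = 0.004771 A, ∠I = 108.8°.

I = 0.004771∠108.8° A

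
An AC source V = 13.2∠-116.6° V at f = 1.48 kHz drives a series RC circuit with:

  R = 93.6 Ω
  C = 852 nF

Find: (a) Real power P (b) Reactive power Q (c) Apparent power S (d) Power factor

Step 1 — Angular frequency: ω = 2π·f = 2π·1480 = 9299 rad/s.
Step 2 — Component impedances:
  R: Z = R = 93.6 Ω
  C: Z = 1/(jωC) = -j/(ω·C) = 0 - j126.2 Ω
Step 3 — Series combination: Z_total = R + C = 93.6 - j126.2 Ω = 157.1∠-53.4° Ω.
Step 4 — Source phasor: V = 13.2∠-116.6° V = -5.91 - j11.8 V.
Step 5 — Current: I = V / Z = 0.03793 - j0.07495 A = 0.084∠-63.2° A.
Step 6 — Complex power: S = V·I* = 0.6605 - j0.8907 VA.
Step 7 — Real power: P = Re(S) = 0.6605 W.
Step 8 — Reactive power: Q = Im(S) = -0.8907 VAR.
Step 9 — Apparent power: |S| = 1.109 VA.
Step 10 — Power factor: PF = P/|S| = 0.5957 (leading).

(a) P = 0.6605 W  (b) Q = -0.8907 VAR  (c) S = 1.109 VA  (d) PF = 0.5957 (leading)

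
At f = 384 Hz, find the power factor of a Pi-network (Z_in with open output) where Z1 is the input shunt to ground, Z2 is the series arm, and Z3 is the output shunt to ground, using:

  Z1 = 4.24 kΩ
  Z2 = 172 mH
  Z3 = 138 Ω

Step 1 — Angular frequency: ω = 2π·f = 2π·384 = 2413 rad/s.
Step 2 — Component impedances:
  Z1: Z = R = 4240 Ω
  Z2: Z = jωL = j·2413·0.172 = 0 + j415 Ω
  Z3: Z = R = 138 Ω
Step 3 — With open output, the series arm Z2 and the output shunt Z3 appear in series to ground: Z2 + Z3 = 138 + j415 Ω.
Step 4 — Parallel with input shunt Z1: Z_in = Z1 || (Z2 + Z3) = 170.2 + j385.8 Ω = 421.7∠66.2° Ω.
Step 5 — Power factor: PF = cos(φ) = Re(Z)/|Z| = 170.22/421.66 = 0.4037.
Step 6 — Type: Im(Z) = 385.8 ⇒ lagging (phase φ = 66.2°).

PF = 0.4037 (lagging, φ = 66.2°)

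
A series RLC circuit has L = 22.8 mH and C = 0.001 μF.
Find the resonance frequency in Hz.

Step 1 — Resonance condition Im(Z)=0 gives ω₀ = 1/√(LC).
Step 2 — ω₀ = 1/√(0.0228·1e-09) = 2.094e+05 rad/s.
Step 3 — f₀ = ω₀/(2π) = 3.333e+04 Hz.

f₀ = 3.333e+04 Hz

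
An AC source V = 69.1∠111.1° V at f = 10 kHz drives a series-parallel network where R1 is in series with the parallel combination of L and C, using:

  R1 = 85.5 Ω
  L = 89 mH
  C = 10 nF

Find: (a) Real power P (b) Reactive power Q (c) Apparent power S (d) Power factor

Step 1 — Angular frequency: ω = 2π·f = 2π·1e+04 = 6.283e+04 rad/s.
Step 2 — Component impedances:
  R1: Z = R = 85.5 Ω
  L: Z = jωL = j·6.283e+04·0.089 = 0 + j5592 Ω
  C: Z = 1/(jωC) = -j/(ω·C) = 0 - j1592 Ω
Step 3 — Parallel branch: L || C = 1/(1/L + 1/C) = 0 - j2225 Ω.
Step 4 — Series with R1: Z_total = R1 + (L || C) = 85.5 - j2225 Ω = 2226∠-87.8° Ω.
Step 5 — Source phasor: V = 69.1∠111.1° V = -24.88 + j64.47 V.
Step 6 — Current: I = V / Z = -0.02936 - j0.01005 A = 0.03104∠-161.1° A.
Step 7 — Complex power: S = V·I* = 0.08236 - j2.143 VA.
Step 8 — Real power: P = Re(S) = 0.08236 W.
Step 9 — Reactive power: Q = Im(S) = -2.143 VAR.
Step 10 — Apparent power: |S| = 2.145 VA.
Step 11 — Power factor: PF = P/|S| = 0.0384 (leading).

(a) P = 0.08236 W  (b) Q = -2.143 VAR  (c) S = 2.145 VA  (d) PF = 0.0384 (leading)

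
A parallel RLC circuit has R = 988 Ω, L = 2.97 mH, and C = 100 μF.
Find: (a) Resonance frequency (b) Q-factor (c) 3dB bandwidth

Step 1 — Resonance: ω₀ = 1/√(LC) = 1/√(0.00297·0.0001) = 1835 rad/s.
Step 2 — f₀ = ω₀/(2π) = 292 Hz.
Step 3 — Parallel Q: Q = R/(ω₀L) = 988/(1835·0.00297) = 181.3.
Step 4 — Bandwidth: Δω = ω₀/Q = 10.12 rad/s; BW = Δω/(2π) = 1.611 Hz.

(a) f₀ = 292 Hz  (b) Q = 181.3  (c) BW = 1.611 Hz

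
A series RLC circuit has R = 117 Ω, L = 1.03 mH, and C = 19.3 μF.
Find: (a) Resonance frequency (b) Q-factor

Step 1 — Resonance condition Im(Z)=0 gives ω₀ = 1/√(LC).
Step 2 — ω₀ = 1/√(0.00103·1.93e-05) = 7093 rad/s.
Step 3 — f₀ = ω₀/(2π) = 1129 Hz.
Step 4 — Series Q: Q = ω₀L/R = 7093·0.00103/117 = 0.06244.

(a) f₀ = 1129 Hz  (b) Q = 0.06244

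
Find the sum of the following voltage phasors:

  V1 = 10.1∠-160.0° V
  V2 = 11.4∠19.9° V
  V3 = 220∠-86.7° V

Step 1 — Convert each phasor to rectangular form:
  V1 = 10.1·(cos(-160.0°) + j·sin(-160.0°)) = -9.491 - j3.454 V
  V2 = 11.4·(cos(19.9°) + j·sin(19.9°)) = 10.72 + j3.88 V
  V3 = 220·(cos(-86.7°) + j·sin(-86.7°)) = 12.66 - j219.6 V
Step 2 — Sum components: V_total = 13.89 - j219.2 V.
Step 3 — Convert to polar: |V_total| = 219.6 V, ∠V_total = -86.4°.

V_total = 219.6∠-86.4° V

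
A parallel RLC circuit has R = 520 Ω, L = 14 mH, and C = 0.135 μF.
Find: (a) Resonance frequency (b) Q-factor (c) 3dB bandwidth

Step 1 — Resonance: ω₀ = 1/√(LC) = 1/√(0.014·1.35e-07) = 2.3e+04 rad/s.
Step 2 — f₀ = ω₀/(2π) = 3661 Hz.
Step 3 — Parallel Q: Q = R/(ω₀L) = 520/(2.3e+04·0.014) = 1.615.
Step 4 — Bandwidth: Δω = ω₀/Q = 1.425e+04 rad/s; BW = Δω/(2π) = 2267 Hz.

(a) f₀ = 3661 Hz  (b) Q = 1.615  (c) BW = 2267 Hz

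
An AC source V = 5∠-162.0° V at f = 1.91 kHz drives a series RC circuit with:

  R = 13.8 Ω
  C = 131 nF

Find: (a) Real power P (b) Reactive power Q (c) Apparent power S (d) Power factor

Step 1 — Angular frequency: ω = 2π·f = 2π·1910 = 1.2e+04 rad/s.
Step 2 — Component impedances:
  R: Z = R = 13.8 Ω
  C: Z = 1/(jωC) = -j/(ω·C) = 0 - j636.1 Ω
Step 3 — Series combination: Z_total = R + C = 13.8 - j636.1 Ω = 636.2∠-88.8° Ω.
Step 4 — Source phasor: V = 5∠-162.0° V = -4.755 - j1.545 V.
Step 5 — Current: I = V / Z = 0.002266 - j0.007525 A = 0.007859∠-73.2° A.
Step 6 — Complex power: S = V·I* = 0.0008523 - j0.03928 VA.
Step 7 — Real power: P = Re(S) = 0.0008523 W.
Step 8 — Reactive power: Q = Im(S) = -0.03928 VAR.
Step 9 — Apparent power: |S| = 0.03929 VA.
Step 10 — Power factor: PF = P/|S| = 0.02169 (leading).

(a) P = 0.0008523 W  (b) Q = -0.03928 VAR  (c) S = 0.03929 VA  (d) PF = 0.02169 (leading)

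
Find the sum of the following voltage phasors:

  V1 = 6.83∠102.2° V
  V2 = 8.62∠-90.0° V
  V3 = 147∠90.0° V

Step 1 — Convert each phasor to rectangular form:
  V1 = 6.83·(cos(102.2°) + j·sin(102.2°)) = -1.443 + j6.676 V
  V2 = 8.62·(cos(-90.0°) + j·sin(-90.0°)) = 0 - j8.62 V
  V3 = 147·(cos(90.0°) + j·sin(90.0°)) = 0 + j147 V
Step 2 — Sum components: V_total = -1.443 + j145.1 V.
Step 3 — Convert to polar: |V_total| = 145.1 V, ∠V_total = 90.6°.

V_total = 145.1∠90.6° V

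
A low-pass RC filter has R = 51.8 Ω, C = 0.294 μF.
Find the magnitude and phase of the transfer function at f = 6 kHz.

Step 1 — Angular frequency: ω = 2π·6000 = 3.77e+04 rad/s.
Step 2 — Transfer function: H(jω) = 1/(1 + jωRC).
Step 3 — Denominator: 1 + jωRC = 1 + j·3.77e+04·51.8·2.94e-07 = 1 + j0.5741.
Step 4 — H = 0.7521 - j0.4318.
Step 5 — Magnitude: |H| = 0.8672 (-1.2 dB); phase: φ = -29.9°.

|H| = 0.8672 (-1.2 dB), φ = -29.9°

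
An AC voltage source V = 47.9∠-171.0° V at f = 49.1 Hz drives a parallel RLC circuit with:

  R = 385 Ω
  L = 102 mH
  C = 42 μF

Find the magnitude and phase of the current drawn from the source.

Step 1 — Angular frequency: ω = 2π·f = 2π·49.1 = 308.5 rad/s.
Step 2 — Component impedances:
  R: Z = R = 385 Ω
  L: Z = jωL = j·308.5·0.102 = 0 + j31.47 Ω
  C: Z = 1/(jωC) = -j/(ω·C) = 0 - j77.18 Ω
Step 3 — Parallel combination: 1/Z_total = 1/R + 1/L + 1/C; Z_total = 7.195 + j52.14 Ω = 52.63∠82.1° Ω.
Step 4 — Source phasor: V = 47.9∠-171.0° V = -47.31 - j7.493 V.
Step 5 — Ohm's law: I = V / Z_total = (-47.31 - j7.493) / (7.195 + j52.14) = -0.2639 + j0.871 A.
Step 6 — Convert to polar: |I| = 0.9101 A, ∠I = 106.9°.

I = 0.9101∠106.9° A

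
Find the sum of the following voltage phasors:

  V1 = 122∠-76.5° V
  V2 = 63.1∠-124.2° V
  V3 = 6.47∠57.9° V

Step 1 — Convert each phasor to rectangular form:
  V1 = 122·(cos(-76.5°) + j·sin(-76.5°)) = 28.48 - j118.6 V
  V2 = 63.1·(cos(-124.2°) + j·sin(-124.2°)) = -35.47 - j52.19 V
  V3 = 6.47·(cos(57.9°) + j·sin(57.9°)) = 3.438 + j5.481 V
Step 2 — Sum components: V_total = -3.549 - j165.3 V.
Step 3 — Convert to polar: |V_total| = 165.4 V, ∠V_total = -91.2°.

V_total = 165.4∠-91.2° V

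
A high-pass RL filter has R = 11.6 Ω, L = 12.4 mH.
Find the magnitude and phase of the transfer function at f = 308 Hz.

Step 1 — Angular frequency: ω = 2π·308 = 1935 rad/s.
Step 2 — Transfer function: H(jω) = jωL/(R + jωL).
Step 3 — Numerator jωL = j·24; denominator R + jωL = 11.6 + j24.
Step 4 — H = 0.8106 + j0.3918.
Step 5 — Magnitude: |H| = 0.9003 (-0.9 dB); phase: φ = 25.8°.

|H| = 0.9003 (-0.9 dB), φ = 25.8°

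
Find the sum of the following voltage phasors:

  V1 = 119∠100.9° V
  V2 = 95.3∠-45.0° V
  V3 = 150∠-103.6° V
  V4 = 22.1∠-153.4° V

Step 1 — Convert each phasor to rectangular form:
  V1 = 119·(cos(100.9°) + j·sin(100.9°)) = -22.5 + j116.9 V
  V2 = 95.3·(cos(-45.0°) + j·sin(-45.0°)) = 67.39 - j67.39 V
  V3 = 150·(cos(-103.6°) + j·sin(-103.6°)) = -35.27 - j145.8 V
  V4 = 22.1·(cos(-153.4°) + j·sin(-153.4°)) = -19.76 - j9.895 V
Step 2 — Sum components: V_total = -10.15 - j106.2 V.
Step 3 — Convert to polar: |V_total| = 106.7 V, ∠V_total = -95.5°.

V_total = 106.7∠-95.5° V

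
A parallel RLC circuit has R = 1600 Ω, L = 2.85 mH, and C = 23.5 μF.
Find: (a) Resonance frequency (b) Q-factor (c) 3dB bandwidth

Step 1 — Resonance: ω₀ = 1/√(LC) = 1/√(0.00285·2.35e-05) = 3864 rad/s.
Step 2 — f₀ = ω₀/(2π) = 615 Hz.
Step 3 — Parallel Q: Q = R/(ω₀L) = 1600/(3864·0.00285) = 145.3.
Step 4 — Bandwidth: Δω = ω₀/Q = 26.6 rad/s; BW = Δω/(2π) = 4.233 Hz.

(a) f₀ = 615 Hz  (b) Q = 145.3  (c) BW = 4.233 Hz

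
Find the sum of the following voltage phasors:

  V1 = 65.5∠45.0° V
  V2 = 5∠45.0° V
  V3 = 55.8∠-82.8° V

Step 1 — Convert each phasor to rectangular form:
  V1 = 65.5·(cos(45.0°) + j·sin(45.0°)) = 46.32 + j46.32 V
  V2 = 5·(cos(45.0°) + j·sin(45.0°)) = 3.536 + j3.536 V
  V3 = 55.8·(cos(-82.8°) + j·sin(-82.8°)) = 6.994 - j55.36 V
Step 2 — Sum components: V_total = 56.84 - j5.509 V.
Step 3 — Convert to polar: |V_total| = 57.11 V, ∠V_total = -5.5°.

V_total = 57.11∠-5.5° V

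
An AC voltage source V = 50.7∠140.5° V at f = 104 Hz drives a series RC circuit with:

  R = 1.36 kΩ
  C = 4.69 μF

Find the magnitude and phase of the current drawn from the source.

Step 1 — Angular frequency: ω = 2π·f = 2π·104 = 653.5 rad/s.
Step 2 — Component impedances:
  R: Z = R = 1360 Ω
  C: Z = 1/(jωC) = -j/(ω·C) = 0 - j326.3 Ω
Step 3 — Series combination: Z_total = R + C = 1360 - j326.3 Ω = 1399∠-13.5° Ω.
Step 4 — Source phasor: V = 50.7∠140.5° V = -39.12 + j32.25 V.
Step 5 — Ohm's law: I = V / Z_total = (-39.12 + j32.25) / (1360 - j326.3) = -0.03258 + j0.0159 A.
Step 6 — Convert to polar: |I| = 0.03625 A, ∠I = 154.0°.

I = 0.03625∠154.0° A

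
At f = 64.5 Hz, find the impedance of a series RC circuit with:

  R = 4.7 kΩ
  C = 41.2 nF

Step 1 — Angular frequency: ω = 2π·f = 2π·64.5 = 405.3 rad/s.
Step 2 — Component impedances:
  R: Z = R = 4700 Ω
  C: Z = 1/(jωC) = -j/(ω·C) = 0 - j5.989e+04 Ω
Step 3 — Series combination: Z_total = R + C = 4700 - j5.989e+04 Ω = 6.008e+04∠-85.5° Ω.

Z = 4700 - j5.989e+04 Ω = 6.008e+04∠-85.5° Ω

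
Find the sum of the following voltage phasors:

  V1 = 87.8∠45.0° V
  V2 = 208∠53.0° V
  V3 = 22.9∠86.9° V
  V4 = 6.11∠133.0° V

Step 1 — Convert each phasor to rectangular form:
  V1 = 87.8·(cos(45.0°) + j·sin(45.0°)) = 62.08 + j62.08 V
  V2 = 208·(cos(53.0°) + j·sin(53.0°)) = 125.2 + j166.1 V
  V3 = 22.9·(cos(86.9°) + j·sin(86.9°)) = 1.238 + j22.87 V
  V4 = 6.11·(cos(133.0°) + j·sin(133.0°)) = -4.167 + j4.469 V
Step 2 — Sum components: V_total = 184.3 + j255.5 V.
Step 3 — Convert to polar: |V_total| = 315.1 V, ∠V_total = 54.2°.

V_total = 315.1∠54.2° V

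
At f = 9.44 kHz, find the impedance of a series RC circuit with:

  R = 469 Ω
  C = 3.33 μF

Step 1 — Angular frequency: ω = 2π·f = 2π·9440 = 5.931e+04 rad/s.
Step 2 — Component impedances:
  R: Z = R = 469 Ω
  C: Z = 1/(jωC) = -j/(ω·C) = 0 - j5.063 Ω
Step 3 — Series combination: Z_total = R + C = 469 - j5.063 Ω = 469∠-0.6° Ω.

Z = 469 - j5.063 Ω = 469∠-0.6° Ω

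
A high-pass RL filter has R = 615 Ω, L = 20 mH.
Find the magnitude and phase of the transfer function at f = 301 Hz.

Step 1 — Angular frequency: ω = 2π·301 = 1891 rad/s.
Step 2 — Transfer function: H(jω) = jωL/(R + jωL).
Step 3 — Numerator jωL = j·37.82; denominator R + jωL = 615 + j37.82.
Step 4 — H = 0.003768 + j0.06127.
Step 5 — Magnitude: |H| = 0.06139 (-24.2 dB); phase: φ = 86.5°.

|H| = 0.06139 (-24.2 dB), φ = 86.5°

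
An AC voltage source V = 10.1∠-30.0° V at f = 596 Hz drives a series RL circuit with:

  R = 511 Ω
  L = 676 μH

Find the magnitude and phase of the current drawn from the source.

Step 1 — Angular frequency: ω = 2π·f = 2π·596 = 3745 rad/s.
Step 2 — Component impedances:
  R: Z = R = 511 Ω
  L: Z = jωL = j·3745·0.000676 = 0 + j2.531 Ω
Step 3 — Series combination: Z_total = R + L = 511 + j2.531 Ω = 511∠0.3° Ω.
Step 4 — Source phasor: V = 10.1∠-30.0° V = 8.747 - j5.05 V.
Step 5 — Ohm's law: I = V / Z_total = (8.747 - j5.05) / (511 + j2.531) = 0.01707 - j0.009967 A.
Step 6 — Convert to polar: |I| = 0.01976 A, ∠I = -30.3°.

I = 0.01976∠-30.3° A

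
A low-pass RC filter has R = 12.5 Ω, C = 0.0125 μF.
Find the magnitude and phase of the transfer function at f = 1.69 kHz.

Step 1 — Angular frequency: ω = 2π·1690 = 1.062e+04 rad/s.
Step 2 — Transfer function: H(jω) = 1/(1 + jωRC).
Step 3 — Denominator: 1 + jωRC = 1 + j·1.062e+04·12.5·1.25e-08 = 1 + j0.001659.
Step 4 — H = 1 - j0.001659.
Step 5 — Magnitude: |H| = 1 (-0.0 dB); phase: φ = -0.1°.

|H| = 1 (-0.0 dB), φ = -0.1°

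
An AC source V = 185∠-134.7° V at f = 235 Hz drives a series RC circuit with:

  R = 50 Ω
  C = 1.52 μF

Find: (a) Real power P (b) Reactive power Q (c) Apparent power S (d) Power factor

Step 1 — Angular frequency: ω = 2π·f = 2π·235 = 1477 rad/s.
Step 2 — Component impedances:
  R: Z = R = 50 Ω
  C: Z = 1/(jωC) = -j/(ω·C) = 0 - j445.6 Ω
Step 3 — Series combination: Z_total = R + C = 50 - j445.6 Ω = 448.4∠-83.6° Ω.
Step 4 — Source phasor: V = 185∠-134.7° V = -130.1 - j131.5 V.
Step 5 — Current: I = V / Z = 0.2591 - j0.3211 A = 0.4126∠-51.1° A.
Step 6 — Complex power: S = V·I* = 8.513 - j75.86 VA.
Step 7 — Real power: P = Re(S) = 8.513 W.
Step 8 — Reactive power: Q = Im(S) = -75.86 VAR.
Step 9 — Apparent power: |S| = 76.33 VA.
Step 10 — Power factor: PF = P/|S| = 0.1115 (leading).

(a) P = 8.513 W  (b) Q = -75.86 VAR  (c) S = 76.33 VA  (d) PF = 0.1115 (leading)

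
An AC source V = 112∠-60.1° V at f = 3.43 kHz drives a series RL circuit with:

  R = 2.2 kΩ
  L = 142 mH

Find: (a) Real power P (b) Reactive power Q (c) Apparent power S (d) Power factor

Step 1 — Angular frequency: ω = 2π·f = 2π·3430 = 2.155e+04 rad/s.
Step 2 — Component impedances:
  R: Z = R = 2200 Ω
  L: Z = jωL = j·2.155e+04·0.142 = 0 + j3060 Ω
Step 3 — Series combination: Z_total = R + L = 2200 + j3060 Ω = 3769∠54.3° Ω.
Step 4 — Source phasor: V = 112∠-60.1° V = 55.83 - j97.09 V.
Step 5 — Current: I = V / Z = -0.01227 - j0.02706 A = 0.02972∠-114.4° A.
Step 6 — Complex power: S = V·I* = 1.943 + j2.702 VA.
Step 7 — Real power: P = Re(S) = 1.943 W.
Step 8 — Reactive power: Q = Im(S) = 2.702 VAR.
Step 9 — Apparent power: |S| = 3.328 VA.
Step 10 — Power factor: PF = P/|S| = 0.5837 (lagging).

(a) P = 1.943 W  (b) Q = 2.702 VAR  (c) S = 3.328 VA  (d) PF = 0.5837 (lagging)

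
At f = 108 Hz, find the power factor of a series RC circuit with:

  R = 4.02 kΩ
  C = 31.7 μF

Step 1 — Angular frequency: ω = 2π·f = 2π·108 = 678.6 rad/s.
Step 2 — Component impedances:
  R: Z = R = 4020 Ω
  C: Z = 1/(jωC) = -j/(ω·C) = 0 - j46.49 Ω
Step 3 — Series combination: Z_total = R + C = 4020 - j46.49 Ω = 4020∠-0.7° Ω.
Step 4 — Power factor: PF = cos(φ) = Re(Z)/|Z| = 4020/4020.3 = 0.9999.
Step 5 — Type: Im(Z) = -46.49 ⇒ leading (phase φ = -0.7°).

PF = 0.9999 (leading, φ = -0.7°)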